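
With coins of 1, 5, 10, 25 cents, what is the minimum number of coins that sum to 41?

4

Greedy: take as many of the largest coin as possible, then repeat with the remainder.
41 = 1×25 + 1×10 + 1×5 + 1×1
Total coins = 1 + 1 + 1 + 1 = 4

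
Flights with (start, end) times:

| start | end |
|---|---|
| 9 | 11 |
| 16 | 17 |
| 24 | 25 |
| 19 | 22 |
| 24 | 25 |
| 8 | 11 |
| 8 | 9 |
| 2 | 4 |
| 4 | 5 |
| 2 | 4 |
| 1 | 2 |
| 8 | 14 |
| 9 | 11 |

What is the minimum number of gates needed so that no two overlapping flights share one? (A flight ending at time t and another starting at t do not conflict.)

4

Count concurrent intervals with a sweep; the peak is the room count.
Events (time:±→running): 1:+→1 2:-→0 2:+→1 2:+→2 4:-→1 4:-→0 4:+→1 5:-→0 8:+→1 8:+→2 8:+→3 9:-→2 9:+→3 9:+→4 … peak 4.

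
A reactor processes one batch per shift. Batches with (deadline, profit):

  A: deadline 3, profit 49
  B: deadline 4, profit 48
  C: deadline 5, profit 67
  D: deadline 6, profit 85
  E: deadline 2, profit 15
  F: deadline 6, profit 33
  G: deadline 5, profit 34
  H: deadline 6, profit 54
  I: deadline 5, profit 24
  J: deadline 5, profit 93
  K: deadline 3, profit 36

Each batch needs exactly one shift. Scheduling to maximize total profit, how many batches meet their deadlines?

Take jobs in profit order; each goes to the latest open slot no later than its deadline.
By profit: J(d5,93), D(d6,85), C(d5,67), H(d6,54), A(d3,49), B(d4,48), K(d3,36), G(d5,34), F(d6,33), I(d5,24), E(d2,15)
J→slot 5; D→slot 6; C→slot 4; H→slot 3; A→slot 2; B→slot 1; K skipped; G skipped; F skipped; I skipped; E skipped.
6 of 11 scheduled.

6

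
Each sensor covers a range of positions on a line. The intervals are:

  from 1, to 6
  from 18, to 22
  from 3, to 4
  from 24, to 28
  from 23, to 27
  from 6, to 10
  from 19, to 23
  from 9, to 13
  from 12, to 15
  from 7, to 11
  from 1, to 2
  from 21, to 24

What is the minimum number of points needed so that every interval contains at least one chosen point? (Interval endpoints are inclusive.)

Sort by right endpoint; whenever an interval is uncovered, place a point at its right end.
By right end: [1,2]  [3,4]  [1,6]  [6,10]  [7,11]  [9,13]  [12,15]  [18,22]  [19,23]  [21,24]  [23,27]  [24,28]
[1,2] uncovered → point at 2; [3,4] uncovered → point at 4; [6,10] uncovered → point at 10; [12,15] uncovered → point at 15; [18,22] uncovered → point at 22; [23,27] uncovered → point at 27.
Points: 2, 4, 10, 15, 22, 27 (6 total).

6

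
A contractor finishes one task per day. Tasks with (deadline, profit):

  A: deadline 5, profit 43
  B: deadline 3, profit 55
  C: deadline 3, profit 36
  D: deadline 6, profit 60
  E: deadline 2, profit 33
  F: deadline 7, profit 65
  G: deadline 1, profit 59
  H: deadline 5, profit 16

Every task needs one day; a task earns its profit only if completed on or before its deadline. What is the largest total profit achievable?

334

Take jobs in profit order; each goes to the latest open slot no later than its deadline.
By profit: F(d7,65), D(d6,60), G(d1,59), B(d3,55), A(d5,43), C(d3,36), E(d2,33), H(d5,16)
F→slot 7; D→slot 6; G→slot 1; B→slot 3; A→slot 5; C→slot 2; E skipped; H→slot 4.
Profit = 59 + 36 + 55 + 16 + 43 + 60 + 65 = 334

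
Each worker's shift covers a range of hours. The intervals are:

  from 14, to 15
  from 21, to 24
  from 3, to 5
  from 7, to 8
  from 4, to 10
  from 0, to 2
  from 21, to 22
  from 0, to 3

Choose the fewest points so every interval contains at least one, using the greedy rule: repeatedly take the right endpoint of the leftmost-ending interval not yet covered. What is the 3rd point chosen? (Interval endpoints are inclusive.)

8

By right end: [0,2]  [0,3]  [3,5]  [7,8]  [4,10]  [14,15]  [21,22]  [21,24]
[0,2] uncovered → point at 2; [3,5] uncovered → point at 5; [7,8] uncovered → point at 8; [14,15] uncovered → point at 15; [21,22] uncovered → point at 22.
Points: 2, 5, 8, 15, 22 (5 total).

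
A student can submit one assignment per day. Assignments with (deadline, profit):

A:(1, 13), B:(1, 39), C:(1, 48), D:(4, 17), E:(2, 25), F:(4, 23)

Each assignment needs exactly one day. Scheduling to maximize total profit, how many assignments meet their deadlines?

Take jobs in profit order; each goes to the latest open slot no later than its deadline.
By profit: C(d1,48), B(d1,39), E(d2,25), F(d4,23), D(d4,17), A(d1,13)
C→slot 1; B skipped; E→slot 2; F→slot 4; D→slot 3; A skipped.
4 of 6 scheduled.

4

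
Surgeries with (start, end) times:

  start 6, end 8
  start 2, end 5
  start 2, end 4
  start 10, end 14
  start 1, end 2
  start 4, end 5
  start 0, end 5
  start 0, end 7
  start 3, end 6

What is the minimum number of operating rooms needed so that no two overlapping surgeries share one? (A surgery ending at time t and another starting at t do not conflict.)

5

Count concurrent intervals with a sweep; the peak is the room count.
starts: [0, 0, 1, 2, 2, 3, 4, 6, 10]
ends:   [2, 4, 5, 5, 5, 6, 7, 8, 14]
s0→1 s0→2 s1→3 e2→2 s2→3 s2→4 s3→5  — peak 5.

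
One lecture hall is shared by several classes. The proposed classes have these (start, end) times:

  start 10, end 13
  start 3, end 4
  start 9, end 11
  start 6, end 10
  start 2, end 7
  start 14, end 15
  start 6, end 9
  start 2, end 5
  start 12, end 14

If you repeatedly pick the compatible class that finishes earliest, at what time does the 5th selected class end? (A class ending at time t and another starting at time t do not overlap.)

15

Order by finish time; keep every interval that doesn't clash with the previous kept one.
By end time: (3,4), (2,5), (2,7), (6,9), (6,10), (9,11), (10,13), (12,14), (14,15).
Pick (3,4); next start ≥ 4 → (6,9); next start ≥ 9 → (9,11); next start ≥ 11 → (12,14); next start ≥ 14 → (14,15).
Selected: (3,4) (6,9) (9,11) (12,14) (14,15)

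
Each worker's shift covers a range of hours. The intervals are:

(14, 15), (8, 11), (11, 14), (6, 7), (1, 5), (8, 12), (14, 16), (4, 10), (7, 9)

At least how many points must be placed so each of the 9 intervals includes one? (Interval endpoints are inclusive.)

4

Sorted: [1,5] [6,7] [7,9] [4,10] [8,11] [8,12] [11,14] [14,15] [14,16]
{[1,5]} hit by 5; {[6,7],[7,9],[4,10]} hit by 7; {[8,11],[8,12],[11,14]} hit by 11; {[14,15],[14,16]} hit by 15.
Points: 5, 7, 11, 15 (4 total).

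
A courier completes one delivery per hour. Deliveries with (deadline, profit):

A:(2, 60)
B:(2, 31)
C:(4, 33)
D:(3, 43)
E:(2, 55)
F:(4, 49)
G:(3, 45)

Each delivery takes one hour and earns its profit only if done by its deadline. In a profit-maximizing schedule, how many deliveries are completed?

Take jobs in profit order; each goes to the latest open slot no later than its deadline.
Profit order: A=60 E=55 F=49 G=45 D=43 C=33 B=31
Assign: A→slot 2, E→slot 1, F→slot 4, G→slot 3, D skipped, C skipped, B skipped.
Slots: [1:E] [2:A] [3:G] [4:F]
4 of 7 scheduled.

4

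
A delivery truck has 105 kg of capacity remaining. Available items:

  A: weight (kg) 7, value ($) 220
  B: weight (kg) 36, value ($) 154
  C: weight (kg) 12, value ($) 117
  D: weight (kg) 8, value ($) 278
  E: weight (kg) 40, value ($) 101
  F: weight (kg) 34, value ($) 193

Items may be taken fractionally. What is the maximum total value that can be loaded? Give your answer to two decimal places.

982.20

Sort by value per unit weight and fill in that order.
Order: D (278/8=34.75) > A (220/7=31.43) > C (117/12=9.75) > F (193/34=5.68) > B (154/36=4.28) > E (101/40=2.52)
Fill: take D (8 @ 278) → take A (7 @ 220) → take C (12 @ 117) → take F (34 @ 193) → take B (36 @ 154) → take 8/40 of E → 20.20; 105/105 used.
Total value = 982.20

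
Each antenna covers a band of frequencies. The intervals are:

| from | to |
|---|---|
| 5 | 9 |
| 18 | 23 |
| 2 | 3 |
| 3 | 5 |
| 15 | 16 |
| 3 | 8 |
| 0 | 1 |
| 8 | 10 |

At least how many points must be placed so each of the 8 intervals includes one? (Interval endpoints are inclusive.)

Sort by right endpoint; whenever an interval is uncovered, place a point at its right end.
By right end: [0,1]  [2,3]  [3,5]  [3,8]  [5,9]  [8,10]  [15,16]  [18,23]
[0,1] uncovered → point at 1; [2,3] uncovered → point at 3; [5,9] uncovered → point at 9; [15,16] uncovered → point at 16; [18,23] uncovered → point at 23.
Points: 1, 3, 9, 16, 23 (5 total).

5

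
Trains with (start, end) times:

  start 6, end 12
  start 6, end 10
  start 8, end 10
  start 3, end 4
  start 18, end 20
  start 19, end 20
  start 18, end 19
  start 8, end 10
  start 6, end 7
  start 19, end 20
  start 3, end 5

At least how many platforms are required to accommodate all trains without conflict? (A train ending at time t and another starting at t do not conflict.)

4

The answer is the maximum number of intervals overlapping at any instant.
Events (time:±→running): 3:+→1 3:+→2 4:-→1 5:-→0 6:+→1 6:+→2 6:+→3 7:-→2 8:+→3 8:+→4 … peak 4.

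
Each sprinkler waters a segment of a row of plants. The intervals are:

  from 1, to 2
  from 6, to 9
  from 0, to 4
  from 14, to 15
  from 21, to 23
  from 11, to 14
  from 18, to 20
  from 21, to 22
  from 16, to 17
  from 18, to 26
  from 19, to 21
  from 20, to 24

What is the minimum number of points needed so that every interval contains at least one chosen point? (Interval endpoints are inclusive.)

Process intervals by earliest right end; each time one isn't hit yet, stab at its right endpoint.
By right end: [1,2]  [0,4]  [6,9]  [11,14]  [14,15]  [16,17]  [18,20]  [19,21]  [21,22]  [21,23]  [20,24]  [18,26]
[1,2] uncovered → point at 2; [6,9] uncovered → point at 9; [11,14] uncovered → point at 14; [16,17] uncovered → point at 17; [18,20] uncovered → point at 20; [21,22] uncovered → point at 22.
Points: 2, 9, 14, 17, 20, 22 (6 total).

6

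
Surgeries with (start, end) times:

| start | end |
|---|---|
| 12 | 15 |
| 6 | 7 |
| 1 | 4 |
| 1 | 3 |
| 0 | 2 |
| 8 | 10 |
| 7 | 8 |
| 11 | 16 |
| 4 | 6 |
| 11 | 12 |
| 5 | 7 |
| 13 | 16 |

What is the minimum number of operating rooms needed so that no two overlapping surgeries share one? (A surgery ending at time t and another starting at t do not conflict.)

Count concurrent intervals with a sweep; the peak is the room count.
starts: [0, 1, 1, 4, 5, 6, 7, 8, 11, 11, 12, 13]
ends:   [2, 3, 4, 6, 7, 7, 8, 10, 12, 15, 16, 16]
s0→1 s1→2 s1→3  — peak 3.

3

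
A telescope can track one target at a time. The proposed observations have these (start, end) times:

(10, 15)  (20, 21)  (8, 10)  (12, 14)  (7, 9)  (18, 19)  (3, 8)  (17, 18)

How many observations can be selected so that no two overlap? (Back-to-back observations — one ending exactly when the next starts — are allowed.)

By end time: (3,8), (7,9), (8,10), (12,14), (10,15), (17,18), (18,19), (20,21).
Pick (3,8); next start ≥ 8 → (8,10); next start ≥ 10 → (12,14); next start ≥ 14 → (17,18); next start ≥ 18 → (18,19); next start ≥ 19 → (20,21).
Selected 6 observations.

6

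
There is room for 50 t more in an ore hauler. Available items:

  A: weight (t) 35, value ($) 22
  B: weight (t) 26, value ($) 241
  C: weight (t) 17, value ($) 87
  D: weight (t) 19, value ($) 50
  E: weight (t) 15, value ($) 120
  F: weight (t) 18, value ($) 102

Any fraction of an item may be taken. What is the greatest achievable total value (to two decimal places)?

Sort by value per unit weight and fill in that order.
Ratios (sorted): B 9.27, E 8.00, F 5.67, C 5.12, D 2.63, A 0.63
take B (26 @ 241); take E (15 @ 120); take 9/18 of F → 51.00. Capacity used 50/50.
Total value = 412.00

412.00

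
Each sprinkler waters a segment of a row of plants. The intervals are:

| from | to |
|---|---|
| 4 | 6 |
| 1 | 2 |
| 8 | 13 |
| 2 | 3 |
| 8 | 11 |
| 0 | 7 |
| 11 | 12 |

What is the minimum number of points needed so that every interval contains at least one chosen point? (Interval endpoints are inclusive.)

By right end: [1,2]  [2,3]  [4,6]  [0,7]  [8,11]  [11,12]  [8,13]
[1,2] uncovered → point at 2; [4,6] uncovered → point at 6; [8,11] uncovered → point at 11.
Points: 2, 6, 11 (3 total).

3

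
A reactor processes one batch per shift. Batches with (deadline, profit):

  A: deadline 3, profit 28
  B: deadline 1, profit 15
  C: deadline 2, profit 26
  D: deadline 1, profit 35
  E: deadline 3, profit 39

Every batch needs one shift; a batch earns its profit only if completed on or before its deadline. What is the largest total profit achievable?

By profit: E(d3,39), D(d1,35), A(d3,28), C(d2,26), B(d1,15)
E→slot 3; D→slot 1; A→slot 2; C skipped; B skipped.
Profit = 35 + 28 + 39 = 102

102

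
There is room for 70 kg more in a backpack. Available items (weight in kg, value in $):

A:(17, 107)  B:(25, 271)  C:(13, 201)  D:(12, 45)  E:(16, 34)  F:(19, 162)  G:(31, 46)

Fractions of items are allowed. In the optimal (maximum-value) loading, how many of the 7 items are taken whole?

3

Order: C (201/13=15.46) > B (271/25=10.84) > F (162/19=8.53) > A (107/17=6.29) > D (45/12=3.75) > E (34/16=2.12) > G (46/31=1.48)
Fill: take C (13 @ 201) → take B (25 @ 271) → take F (19 @ 162) → take 13/17 of A → 81.82; 70/70 used.
3 item(s) taken whole; one partial (take 13/17 of A).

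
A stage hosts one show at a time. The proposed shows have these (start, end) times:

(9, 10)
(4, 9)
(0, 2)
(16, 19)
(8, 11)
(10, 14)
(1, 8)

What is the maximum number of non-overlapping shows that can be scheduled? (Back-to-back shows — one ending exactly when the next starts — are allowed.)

Sort by end time and greedily take each interval whose start is ≥ the last chosen end.
Sorted by end: (0,2)  (1,8)  (4,9)  (9,10)  (8,11)  (10,14)  (16,19)
take (0,2); take (4,9); take (9,10); skip (8,11); take (10,14); take (16,19).
Selected 5 shows.

5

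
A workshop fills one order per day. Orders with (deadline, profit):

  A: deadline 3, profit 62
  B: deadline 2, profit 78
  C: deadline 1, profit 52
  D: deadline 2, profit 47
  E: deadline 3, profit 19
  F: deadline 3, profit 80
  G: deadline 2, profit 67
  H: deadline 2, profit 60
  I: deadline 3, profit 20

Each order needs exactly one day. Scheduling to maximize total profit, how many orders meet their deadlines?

Profit order: F=80 B=78 G=67 A=62 H=60 C=52 D=47 I=20 E=19
Assign: F→slot 3, B→slot 2, G→slot 1, A skipped, H skipped, C skipped, D skipped, I skipped, E skipped.
Slots: [1:G] [2:B] [3:F]
3 of 9 scheduled.

3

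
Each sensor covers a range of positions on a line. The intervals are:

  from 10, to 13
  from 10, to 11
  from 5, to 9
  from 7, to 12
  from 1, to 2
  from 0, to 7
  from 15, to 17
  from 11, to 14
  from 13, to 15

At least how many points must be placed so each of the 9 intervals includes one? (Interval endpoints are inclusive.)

4

Sorted: [1,2] [0,7] [5,9] [10,11] [7,12] [10,13] [11,14] [13,15] [15,17]
{[1,2],[0,7]} hit by 2; {[5,9]} hit by 9; {[10,11],[7,12],[10,13],[11,14]} hit by 11; {[13,15],[15,17]} hit by 15.
Points: 2, 9, 11, 15 (4 total).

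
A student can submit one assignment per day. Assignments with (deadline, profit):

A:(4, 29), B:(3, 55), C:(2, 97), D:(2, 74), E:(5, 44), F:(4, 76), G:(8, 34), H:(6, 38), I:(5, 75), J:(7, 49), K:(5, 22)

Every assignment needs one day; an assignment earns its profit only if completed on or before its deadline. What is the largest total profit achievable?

By profit: C(d2,97), F(d4,76), I(d5,75), D(d2,74), B(d3,55), J(d7,49), E(d5,44), H(d6,38), G(d8,34), A(d4,29), K(d5,22)
C→slot 2; F→slot 4; I→slot 5; D→slot 1; B→slot 3; J→slot 7; E skipped; H→slot 6; G→slot 8; A skipped; K skipped.
Profit = 74 + 97 + 55 + 76 + 75 + 38 + 49 + 34 = 498

498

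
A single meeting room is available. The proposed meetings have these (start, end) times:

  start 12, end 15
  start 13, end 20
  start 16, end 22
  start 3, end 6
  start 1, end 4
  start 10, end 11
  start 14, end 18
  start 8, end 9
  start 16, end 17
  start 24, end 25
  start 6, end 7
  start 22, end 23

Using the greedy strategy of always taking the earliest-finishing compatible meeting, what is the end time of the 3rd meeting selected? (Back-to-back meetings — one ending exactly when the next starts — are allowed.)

9

Greedy by earliest finish: after sorting by end time, pick each interval compatible with the last pick.
Sorted by end: (1,4)  (3,6)  (6,7)  (8,9)  (10,11)  (12,15)  (16,17)  (14,18)  (13,20)  (16,22)  (22,23)  (24,25)
take (1,4); take (6,7); take (8,9); take (10,11); take (12,15); take (16,17); skip (13,20); skip (16,22); take (22,23); take (24,25).
Selected: (1,4) (6,7) (8,9) (10,11) (12,15) (16,17) (22,23) (24,25)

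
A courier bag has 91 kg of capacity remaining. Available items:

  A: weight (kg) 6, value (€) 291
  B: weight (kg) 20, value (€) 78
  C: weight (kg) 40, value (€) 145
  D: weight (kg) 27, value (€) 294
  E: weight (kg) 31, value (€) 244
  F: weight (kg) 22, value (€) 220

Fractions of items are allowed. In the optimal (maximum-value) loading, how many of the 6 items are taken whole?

Order: A (291/6=48.50) > D (294/27=10.89) > F (220/22=10.00) > E (244/31=7.87) > B (78/20=3.90) > C (145/40=3.62)
Fill: take A (6 @ 291) → take D (27 @ 294) → take F (22 @ 220) → take E (31 @ 244) → take 5/20 of B → 19.50; 91/91 used.
4 item(s) taken whole; one partial (take 5/20 of B).

4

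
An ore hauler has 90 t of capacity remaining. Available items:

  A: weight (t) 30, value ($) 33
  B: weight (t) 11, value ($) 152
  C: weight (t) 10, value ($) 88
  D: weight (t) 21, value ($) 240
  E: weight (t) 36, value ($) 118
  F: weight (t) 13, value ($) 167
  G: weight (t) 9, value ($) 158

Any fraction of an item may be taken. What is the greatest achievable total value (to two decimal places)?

890.22

Greedy by value/weight ratio, highest first.
Ratios (sorted): G 17.56, B 13.82, F 12.85, D 11.43, C 8.80, E 3.28, A 1.10
take G (9 @ 158); take B (11 @ 152); take F (13 @ 167); take D (21 @ 240); take C (10 @ 88); take 26/36 of E → 85.22. Capacity used 90/90.
Total value = 890.22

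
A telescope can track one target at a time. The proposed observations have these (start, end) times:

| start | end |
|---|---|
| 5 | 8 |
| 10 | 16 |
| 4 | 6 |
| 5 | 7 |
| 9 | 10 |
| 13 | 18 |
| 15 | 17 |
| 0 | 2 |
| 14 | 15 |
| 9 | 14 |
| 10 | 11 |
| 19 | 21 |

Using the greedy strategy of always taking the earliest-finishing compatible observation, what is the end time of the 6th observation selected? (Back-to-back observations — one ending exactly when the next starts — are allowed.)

Sorted by end: (0,2)  (4,6)  (5,7)  (5,8)  (9,10)  (10,11)  (9,14)  (14,15)  (10,16)  (15,17)  (13,18)  (19,21)
take (0,2); take (4,6); skip (5,7); take (9,10); take (10,11); take (14,15); take (15,17); take (19,21).
Selected: (0,2) (4,6) (9,10) (10,11) (14,15) (15,17) (19,21)

17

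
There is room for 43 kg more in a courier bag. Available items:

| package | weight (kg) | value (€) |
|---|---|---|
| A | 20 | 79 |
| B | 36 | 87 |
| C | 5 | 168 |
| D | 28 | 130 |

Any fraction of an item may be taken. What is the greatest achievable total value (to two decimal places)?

337.50

Greedy by value/weight ratio, highest first.
Ratios (sorted): C 33.60, D 4.64, A 3.95, B 2.42
take C (5 @ 168); take D (28 @ 130); take 10/20 of A → 39.50. Capacity used 43/43.
Total value = 337.50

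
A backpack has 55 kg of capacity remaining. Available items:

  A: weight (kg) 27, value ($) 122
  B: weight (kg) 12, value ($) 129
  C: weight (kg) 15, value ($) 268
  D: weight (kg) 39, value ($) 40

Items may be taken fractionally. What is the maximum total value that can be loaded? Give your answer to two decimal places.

520.03

Order: C (268/15=17.87) > B (129/12=10.75) > A (122/27=4.52) > D (40/39=1.03)
Fill: take C (15 @ 268) → take B (12 @ 129) → take A (27 @ 122) → take 1/39 of D → 1.03; 55/55 used.
Total value = 520.03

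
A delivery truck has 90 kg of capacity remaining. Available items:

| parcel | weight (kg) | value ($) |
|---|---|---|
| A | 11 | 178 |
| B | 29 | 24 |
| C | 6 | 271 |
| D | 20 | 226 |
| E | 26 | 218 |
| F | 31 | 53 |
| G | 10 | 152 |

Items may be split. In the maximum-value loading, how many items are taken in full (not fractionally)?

Order: C (271/6=45.17) > A (178/11=16.18) > G (152/10=15.20) > D (226/20=11.30) > E (218/26=8.38) > F (53/31=1.71) > B (24/29=0.83)
Fill: take C (6 @ 271) → take A (11 @ 178) → take G (10 @ 152) → take D (20 @ 226) → take E (26 @ 218) → take 17/31 of F → 29.06; 90/90 used.
5 item(s) taken whole; one partial (take 17/31 of F).

5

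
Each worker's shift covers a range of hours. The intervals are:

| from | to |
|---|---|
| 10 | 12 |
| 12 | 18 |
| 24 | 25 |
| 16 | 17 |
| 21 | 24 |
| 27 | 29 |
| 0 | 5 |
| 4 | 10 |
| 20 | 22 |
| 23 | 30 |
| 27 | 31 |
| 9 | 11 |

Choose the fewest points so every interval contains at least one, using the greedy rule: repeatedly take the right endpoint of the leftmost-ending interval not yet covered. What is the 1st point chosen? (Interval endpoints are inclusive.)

5

By right end: [0,5]  [4,10]  [9,11]  [10,12]  [16,17]  [12,18]  [20,22]  [21,24]  [24,25]  [27,29]  [23,30]  [27,31]
[0,5] uncovered → point at 5; [9,11] uncovered → point at 11; [16,17] uncovered → point at 17; [20,22] uncovered → point at 22; [24,25] uncovered → point at 25; [27,29] uncovered → point at 29.
Points: 5, 11, 17, 22, 25, 29 (6 total).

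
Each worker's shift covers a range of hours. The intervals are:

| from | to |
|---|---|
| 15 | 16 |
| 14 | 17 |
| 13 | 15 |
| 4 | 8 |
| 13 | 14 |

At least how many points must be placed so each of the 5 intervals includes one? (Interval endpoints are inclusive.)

Process intervals by earliest right end; each time one isn't hit yet, stab at its right endpoint.
Sorted: [4,8] [13,14] [13,15] [15,16] [14,17]
{[4,8]} hit by 8; {[13,14],[13,15]} hit by 14; {[15,16],[14,17]} hit by 16.
Points: 8, 14, 16 (3 total).

3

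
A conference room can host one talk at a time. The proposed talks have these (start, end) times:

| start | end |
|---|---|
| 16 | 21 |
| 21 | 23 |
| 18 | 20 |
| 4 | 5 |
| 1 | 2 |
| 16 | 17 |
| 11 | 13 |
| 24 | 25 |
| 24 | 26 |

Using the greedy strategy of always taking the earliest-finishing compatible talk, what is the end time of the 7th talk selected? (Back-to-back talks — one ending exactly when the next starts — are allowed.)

Sorted by end: (1,2)  (4,5)  (11,13)  (16,17)  (18,20)  (16,21)  (21,23)  (24,25)  (24,26)
take (1,2); take (4,5); take (11,13); take (16,17); take (18,20); take (21,23); take (24,25).
Selected: (1,2) (4,5) (11,13) (16,17) (18,20) (21,23) (24,25)

25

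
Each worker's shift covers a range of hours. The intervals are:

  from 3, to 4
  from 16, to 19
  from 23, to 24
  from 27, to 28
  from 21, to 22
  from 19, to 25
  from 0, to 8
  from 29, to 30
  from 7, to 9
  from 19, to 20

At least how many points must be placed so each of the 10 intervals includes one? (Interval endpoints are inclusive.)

7

Process intervals by earliest right end; each time one isn't hit yet, stab at its right endpoint.
Sorted: [3,4] [0,8] [7,9] [16,19] [19,20] [21,22] [23,24] [19,25] [27,28] [29,30]
{[3,4],[0,8]} hit by 4; {[7,9]} hit by 9; {[16,19],[19,20]} hit by 19; {[21,22]} hit by 22; {[23,24],[19,25]} hit by 24; {[27,28]} hit by 28; {[29,30]} hit by 30.
Points: 4, 9, 19, 22, 24, 28, 30 (7 total).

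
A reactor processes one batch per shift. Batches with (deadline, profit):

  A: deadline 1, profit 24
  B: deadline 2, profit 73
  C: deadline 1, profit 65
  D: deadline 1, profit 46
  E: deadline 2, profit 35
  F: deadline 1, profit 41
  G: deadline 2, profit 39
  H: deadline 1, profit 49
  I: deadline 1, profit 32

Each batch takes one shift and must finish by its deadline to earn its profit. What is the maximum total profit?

138

Profit order: B=73 C=65 H=49 D=46 F=41 G=39 E=35 I=32 A=24
Assign: B→slot 2, C→slot 1, H skipped, D skipped, F skipped, G skipped, E skipped, I skipped, A skipped.
Slots: [1:C] [2:B]
Profit = 65 + 73 = 138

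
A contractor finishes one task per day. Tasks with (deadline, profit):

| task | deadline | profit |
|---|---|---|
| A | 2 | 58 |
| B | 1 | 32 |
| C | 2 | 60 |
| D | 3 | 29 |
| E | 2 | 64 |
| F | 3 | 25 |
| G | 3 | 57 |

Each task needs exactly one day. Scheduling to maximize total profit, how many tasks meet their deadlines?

3

By profit: E(d2,64), C(d2,60), A(d2,58), G(d3,57), B(d1,32), D(d3,29), F(d3,25)
E→slot 2; C→slot 1; A skipped; G→slot 3; B skipped; D skipped; F skipped.
3 of 7 scheduled.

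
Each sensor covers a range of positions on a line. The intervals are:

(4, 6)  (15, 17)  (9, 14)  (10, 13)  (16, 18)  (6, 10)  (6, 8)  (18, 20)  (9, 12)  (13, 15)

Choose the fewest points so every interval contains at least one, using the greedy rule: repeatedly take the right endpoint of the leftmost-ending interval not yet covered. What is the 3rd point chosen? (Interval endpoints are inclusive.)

Process intervals by earliest right end; each time one isn't hit yet, stab at its right endpoint.
Sorted: [4,6] [6,8] [6,10] [9,12] [10,13] [9,14] [13,15] [15,17] [16,18] [18,20]
{[4,6],[6,8],[6,10]} hit by 6; {[9,12],[10,13],[9,14]} hit by 12; {[13,15],[15,17]} hit by 15; {[16,18],[18,20]} hit by 18.
Points: 6, 12, 15, 18 (4 total).

15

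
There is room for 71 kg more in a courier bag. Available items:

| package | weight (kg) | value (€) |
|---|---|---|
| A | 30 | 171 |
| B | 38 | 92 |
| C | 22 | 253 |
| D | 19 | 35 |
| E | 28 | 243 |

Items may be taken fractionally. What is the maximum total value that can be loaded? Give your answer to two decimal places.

Order: C (253/22=11.50) > E (243/28=8.68) > A (171/30=5.70) > B (92/38=2.42) > D (35/19=1.84)
Fill: take C (22 @ 253) → take E (28 @ 243) → take 21/30 of A → 119.70; 71/71 used.
Total value = 615.70

615.70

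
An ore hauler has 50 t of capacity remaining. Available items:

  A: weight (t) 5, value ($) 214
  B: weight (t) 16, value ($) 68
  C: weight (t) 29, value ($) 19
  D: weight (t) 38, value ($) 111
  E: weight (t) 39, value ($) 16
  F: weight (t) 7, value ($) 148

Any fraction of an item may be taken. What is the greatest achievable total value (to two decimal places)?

494.26

Greedy by value/weight ratio, highest first.
Order: A (214/5=42.80) > F (148/7=21.14) > B (68/16=4.25) > D (111/38=2.92) > C (19/29=0.66) > E (16/39=0.41)
Fill: take A (5 @ 214) → take F (7 @ 148) → take B (16 @ 68) → take 22/38 of D → 64.26; 50/50 used.
Total value = 494.26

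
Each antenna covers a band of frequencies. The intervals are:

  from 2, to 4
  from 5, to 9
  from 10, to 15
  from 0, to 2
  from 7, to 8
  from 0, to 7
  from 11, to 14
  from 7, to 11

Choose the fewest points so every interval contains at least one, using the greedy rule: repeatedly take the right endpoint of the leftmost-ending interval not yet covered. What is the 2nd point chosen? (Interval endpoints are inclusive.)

Sort by right endpoint; whenever an interval is uncovered, place a point at its right end.
Sorted: [0,2] [2,4] [0,7] [7,8] [5,9] [7,11] [11,14] [10,15]
{[0,2],[2,4],[0,7]} hit by 2; {[7,8],[5,9],[7,11]} hit by 8; {[11,14],[10,15]} hit by 14.
Points: 2, 8, 14 (3 total).

8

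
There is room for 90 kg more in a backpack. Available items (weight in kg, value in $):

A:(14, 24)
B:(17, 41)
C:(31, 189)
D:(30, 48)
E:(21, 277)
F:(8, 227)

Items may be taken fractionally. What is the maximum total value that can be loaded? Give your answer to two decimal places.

Greedy by value/weight ratio, highest first.
Ratios (sorted): F 28.38, E 13.19, C 6.10, B 2.41, A 1.71, D 1.60
take F (8 @ 227); take E (21 @ 277); take C (31 @ 189); take B (17 @ 41); take 13/14 of A → 22.29. Capacity used 90/90.
Total value = 756.29

756.29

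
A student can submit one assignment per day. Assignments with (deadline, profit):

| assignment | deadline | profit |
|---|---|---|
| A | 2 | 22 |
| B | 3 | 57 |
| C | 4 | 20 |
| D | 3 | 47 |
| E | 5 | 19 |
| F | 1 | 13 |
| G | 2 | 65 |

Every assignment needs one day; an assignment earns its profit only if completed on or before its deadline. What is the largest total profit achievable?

208

By profit: G(d2,65), B(d3,57), D(d3,47), A(d2,22), C(d4,20), E(d5,19), F(d1,13)
G→slot 2; B→slot 3; D→slot 1; A skipped; C→slot 4; E→slot 5; F skipped.
Profit = 47 + 65 + 57 + 20 + 19 = 208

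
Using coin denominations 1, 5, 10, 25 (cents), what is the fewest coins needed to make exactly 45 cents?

3

45 − 1×25→20 − 2×10→0
Total coins = 1 + 2 = 3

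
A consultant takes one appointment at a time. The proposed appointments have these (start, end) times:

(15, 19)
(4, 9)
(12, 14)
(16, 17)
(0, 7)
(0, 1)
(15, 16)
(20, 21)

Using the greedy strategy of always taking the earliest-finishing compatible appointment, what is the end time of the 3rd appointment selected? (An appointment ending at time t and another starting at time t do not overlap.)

14

Sort by end time and greedily take each interval whose start is ≥ the last chosen end.
Sorted by end: (0,1)  (0,7)  (4,9)  (12,14)  (15,16)  (16,17)  (15,19)  (20,21)
take (0,1); skip (0,7); take (4,9); take (12,14); take (15,16); take (16,17); skip (15,19); take (20,21).
Selected: (0,1) (4,9) (12,14) (15,16) (16,17) (20,21)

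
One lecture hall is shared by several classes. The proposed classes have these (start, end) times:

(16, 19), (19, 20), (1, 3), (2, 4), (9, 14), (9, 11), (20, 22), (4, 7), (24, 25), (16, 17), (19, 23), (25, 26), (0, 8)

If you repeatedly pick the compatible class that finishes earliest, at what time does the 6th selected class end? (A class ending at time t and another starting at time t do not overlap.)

22

By end time: (1,3), (2,4), (4,7), (0,8), (9,11), (9,14), (16,17), (16,19), (19,20), (20,22), (19,23), (24,25), (25,26).
Pick (1,3); next start ≥ 3 → (4,7); next start ≥ 7 → (9,11); next start ≥ 11 → (16,17); next start ≥ 17 → (19,20); next start ≥ 20 → (20,22); next start ≥ 22 → (24,25); next start ≥ 25 → (25,26).
Selected: (1,3) (4,7) (9,11) (16,17) (19,20) (20,22) (24,25) (25,26)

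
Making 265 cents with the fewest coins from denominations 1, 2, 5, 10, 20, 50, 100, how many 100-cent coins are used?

2

Greedy: take as many of the largest coin as possible, then repeat with the remainder.
265 − 2×100→65 − 1×50→15 − 1×10→5 − 1×5→0
Count of 100: 2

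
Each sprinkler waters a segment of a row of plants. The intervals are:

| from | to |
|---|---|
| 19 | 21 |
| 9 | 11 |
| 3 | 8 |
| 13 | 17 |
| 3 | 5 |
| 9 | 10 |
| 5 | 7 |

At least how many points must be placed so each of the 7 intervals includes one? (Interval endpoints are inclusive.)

Sorted: [3,5] [5,7] [3,8] [9,10] [9,11] [13,17] [19,21]
{[3,5],[5,7],[3,8]} hit by 5; {[9,10],[9,11]} hit by 10; {[13,17]} hit by 17; {[19,21]} hit by 21.
Points: 5, 10, 17, 21 (4 total).

4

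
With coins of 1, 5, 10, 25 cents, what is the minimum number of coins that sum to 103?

7

Use the largest denomination that fits, subtract, and repeat.
103 − 4×25→3 − 3×1→0
Total coins = 4 + 3 = 7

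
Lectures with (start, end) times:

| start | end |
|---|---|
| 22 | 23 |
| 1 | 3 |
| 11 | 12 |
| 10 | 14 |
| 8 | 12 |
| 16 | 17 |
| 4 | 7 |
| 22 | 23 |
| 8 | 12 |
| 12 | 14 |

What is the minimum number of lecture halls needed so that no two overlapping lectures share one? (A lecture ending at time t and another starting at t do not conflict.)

starts: [1, 4, 8, 8, 10, 11, 12, 16, 22, 22]
ends:   [3, 7, 12, 12, 12, 14, 14, 17, 23, 23]
s1→1 e3→0 s4→1 e7→0 s8→1 s8→2 s10→3 s11→4  — peak 4.

4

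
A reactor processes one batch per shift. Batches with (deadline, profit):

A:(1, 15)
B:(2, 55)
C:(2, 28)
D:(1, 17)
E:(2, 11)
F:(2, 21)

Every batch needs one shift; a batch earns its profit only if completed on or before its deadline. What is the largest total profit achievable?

83

Sort by profit descending; place each in the latest free slot ≤ its deadline.
By profit: B(d2,55), C(d2,28), F(d2,21), D(d1,17), A(d1,15), E(d2,11)
B→slot 2; C→slot 1; F skipped; D skipped; A skipped; E skipped.
Profit = 28 + 55 = 83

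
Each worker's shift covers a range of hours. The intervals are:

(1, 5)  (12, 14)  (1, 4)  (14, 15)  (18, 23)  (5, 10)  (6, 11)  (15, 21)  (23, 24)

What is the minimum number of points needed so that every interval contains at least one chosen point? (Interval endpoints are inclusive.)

Sorted: [1,4] [1,5] [5,10] [6,11] [12,14] [14,15] [15,21] [18,23] [23,24]
{[1,4],[1,5]} hit by 4; {[5,10],[6,11]} hit by 10; {[12,14],[14,15]} hit by 14; {[15,21],[18,23]} hit by 21; {[23,24]} hit by 24.
Points: 4, 10, 14, 21, 24 (5 total).

5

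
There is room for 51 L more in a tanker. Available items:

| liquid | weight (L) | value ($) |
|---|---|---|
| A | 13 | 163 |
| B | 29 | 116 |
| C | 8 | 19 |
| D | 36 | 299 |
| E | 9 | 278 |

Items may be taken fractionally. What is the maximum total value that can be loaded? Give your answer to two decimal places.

Greedy by value/weight ratio, highest first.
Ratios (sorted): E 30.89, A 12.54, D 8.31, B 4.00, C 2.38
take E (9 @ 278); take A (13 @ 163); take 29/36 of D → 240.86. Capacity used 51/51.
Total value = 681.86

681.86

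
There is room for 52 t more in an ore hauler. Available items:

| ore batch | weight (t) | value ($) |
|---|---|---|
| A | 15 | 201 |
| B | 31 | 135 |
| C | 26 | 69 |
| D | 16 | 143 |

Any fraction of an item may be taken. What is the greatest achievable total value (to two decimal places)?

435.45

Ratios (sorted): A 13.40, D 8.94, B 4.35, C 2.65
take A (15 @ 201); take D (16 @ 143); take 21/31 of B → 91.45. Capacity used 52/52.
Total value = 435.45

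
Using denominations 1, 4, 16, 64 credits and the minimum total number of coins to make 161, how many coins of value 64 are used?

2

161 − 2×64→33 − 2×16→1 − 1×1→0
Count of 64: 2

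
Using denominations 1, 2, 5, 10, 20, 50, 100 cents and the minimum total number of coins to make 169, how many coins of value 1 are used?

0

169 − 1×100→69 − 1×50→19 − 1×10→9 − 1×5→4 − 2×2→0
Count of 1: 0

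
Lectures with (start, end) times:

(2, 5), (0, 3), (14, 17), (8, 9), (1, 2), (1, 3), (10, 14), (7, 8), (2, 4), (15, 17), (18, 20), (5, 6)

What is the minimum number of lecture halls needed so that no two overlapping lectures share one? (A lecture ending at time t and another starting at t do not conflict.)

4

Events (time:±→running): 0:+→1 1:+→2 1:+→3 2:-→2 2:+→3 2:+→4 … peak 4.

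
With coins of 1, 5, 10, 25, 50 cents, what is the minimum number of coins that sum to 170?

5

170 = 3×50 + 2×10
Total coins = 3 + 2 = 5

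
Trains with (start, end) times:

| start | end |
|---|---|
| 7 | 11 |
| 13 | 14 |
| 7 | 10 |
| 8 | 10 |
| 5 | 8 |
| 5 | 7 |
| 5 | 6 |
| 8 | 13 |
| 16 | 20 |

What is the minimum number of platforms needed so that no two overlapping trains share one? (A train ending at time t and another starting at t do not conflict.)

4

Count concurrent intervals with a sweep; the peak is the room count.
starts: [5, 5, 5, 7, 7, 8, 8, 13, 16]
ends:   [6, 7, 8, 10, 10, 11, 13, 14, 20]
s5→1 s5→2 s5→3 e6→2 e7→1 s7→2 s7→3 e8→2 s8→3 s8→4  — peak 4.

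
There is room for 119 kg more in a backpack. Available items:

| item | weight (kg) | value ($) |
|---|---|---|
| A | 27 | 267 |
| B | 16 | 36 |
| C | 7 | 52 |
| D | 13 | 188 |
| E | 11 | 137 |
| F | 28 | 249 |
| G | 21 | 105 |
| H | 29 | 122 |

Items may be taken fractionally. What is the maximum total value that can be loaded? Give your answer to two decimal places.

Ratios (sorted): D 14.46, E 12.45, A 9.89, F 8.89, C 7.43, G 5.00, H 4.21, B 2.25
take D (13 @ 188); take E (11 @ 137); take A (27 @ 267); take F (28 @ 249); take C (7 @ 52); take G (21 @ 105); take 12/29 of H → 50.48. Capacity used 119/119.
Total value = 1048.48

1048.48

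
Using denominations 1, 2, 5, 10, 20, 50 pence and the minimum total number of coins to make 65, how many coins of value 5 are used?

1

65 = 1×50 + 1×10 + 1×5
Count of 5: 1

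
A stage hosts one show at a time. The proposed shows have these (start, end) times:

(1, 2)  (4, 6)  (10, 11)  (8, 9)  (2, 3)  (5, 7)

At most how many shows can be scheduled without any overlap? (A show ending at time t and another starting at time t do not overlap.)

5

Sorted by end: (1,2)  (2,3)  (4,6)  (5,7)  (8,9)  (10,11)
take (1,2); take (2,3); take (4,6); take (8,9); take (10,11).
Selected 5 shows.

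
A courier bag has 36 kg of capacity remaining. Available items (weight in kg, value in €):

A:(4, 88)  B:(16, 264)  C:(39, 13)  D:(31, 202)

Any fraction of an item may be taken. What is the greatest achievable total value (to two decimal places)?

Greedy by value/weight ratio, highest first.
Order: A (88/4=22.00) > B (264/16=16.50) > D (202/31=6.52) > C (13/39=0.33)
Fill: take A (4 @ 88) → take B (16 @ 264) → take 16/31 of D → 104.26; 36/36 used.
Total value = 456.26

456.26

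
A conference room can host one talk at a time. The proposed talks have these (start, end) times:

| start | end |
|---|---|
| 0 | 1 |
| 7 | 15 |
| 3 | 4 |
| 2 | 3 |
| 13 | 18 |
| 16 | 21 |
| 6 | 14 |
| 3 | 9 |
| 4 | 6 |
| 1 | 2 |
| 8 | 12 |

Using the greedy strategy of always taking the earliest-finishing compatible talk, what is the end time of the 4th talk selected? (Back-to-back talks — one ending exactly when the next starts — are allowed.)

Order by finish time; keep every interval that doesn't clash with the previous kept one.
By end time: (0,1), (1,2), (2,3), (3,4), (4,6), (3,9), (8,12), (6,14), (7,15), (13,18), (16,21).
Pick (0,1); next start ≥ 1 → (1,2); next start ≥ 2 → (2,3); next start ≥ 3 → (3,4); next start ≥ 4 → (4,6); next start ≥ 6 → (8,12); next start ≥ 12 → (13,18).
Selected: (0,1) (1,2) (2,3) (3,4) (4,6) (8,12) (13,18)

4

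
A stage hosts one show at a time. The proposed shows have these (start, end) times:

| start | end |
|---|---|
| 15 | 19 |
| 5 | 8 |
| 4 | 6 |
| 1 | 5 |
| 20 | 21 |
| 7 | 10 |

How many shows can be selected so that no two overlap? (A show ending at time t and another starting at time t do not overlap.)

By end time: (1,5), (4,6), (5,8), (7,10), (15,19), (20,21).
Pick (1,5); next start ≥ 5 → (5,8); next start ≥ 8 → (15,19); next start ≥ 19 → (20,21).
Selected 4 shows.

4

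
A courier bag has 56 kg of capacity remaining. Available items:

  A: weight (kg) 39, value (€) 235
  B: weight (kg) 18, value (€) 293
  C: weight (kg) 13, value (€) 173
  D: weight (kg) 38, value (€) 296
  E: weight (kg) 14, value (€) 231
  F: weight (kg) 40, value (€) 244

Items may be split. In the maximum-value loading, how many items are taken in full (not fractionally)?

Order: E (231/14=16.50) > B (293/18=16.28) > C (173/13=13.31) > D (296/38=7.79) > F (244/40=6.10) > A (235/39=6.03)
Fill: take E (14 @ 231) → take B (18 @ 293) → take C (13 @ 173) → take 11/38 of D → 85.68; 56/56 used.
3 item(s) taken whole; one partial (take 11/38 of D).

3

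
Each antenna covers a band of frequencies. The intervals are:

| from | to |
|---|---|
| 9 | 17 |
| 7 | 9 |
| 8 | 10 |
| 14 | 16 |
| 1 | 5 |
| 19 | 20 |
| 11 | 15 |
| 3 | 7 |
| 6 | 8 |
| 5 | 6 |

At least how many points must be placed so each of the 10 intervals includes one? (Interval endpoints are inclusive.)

Sorted: [1,5] [5,6] [3,7] [6,8] [7,9] [8,10] [11,15] [14,16] [9,17] [19,20]
{[1,5],[5,6],[3,7]} hit by 5; {[6,8],[7,9],[8,10]} hit by 8; {[11,15],[14,16],[9,17]} hit by 15; {[19,20]} hit by 20.
Points: 5, 8, 15, 20 (4 total).

4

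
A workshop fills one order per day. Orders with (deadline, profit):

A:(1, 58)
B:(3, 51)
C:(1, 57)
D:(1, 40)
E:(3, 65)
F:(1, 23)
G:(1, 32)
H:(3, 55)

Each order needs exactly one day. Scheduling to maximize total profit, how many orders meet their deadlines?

Take jobs in profit order; each goes to the latest open slot no later than its deadline.
Profit order: E=65 A=58 C=57 H=55 B=51 D=40 G=32 F=23
Assign: E→slot 3, A→slot 1, C skipped, H→slot 2, B skipped, D skipped, G skipped, F skipped.
Slots: [1:A] [2:H] [3:E]
3 of 8 scheduled.

3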